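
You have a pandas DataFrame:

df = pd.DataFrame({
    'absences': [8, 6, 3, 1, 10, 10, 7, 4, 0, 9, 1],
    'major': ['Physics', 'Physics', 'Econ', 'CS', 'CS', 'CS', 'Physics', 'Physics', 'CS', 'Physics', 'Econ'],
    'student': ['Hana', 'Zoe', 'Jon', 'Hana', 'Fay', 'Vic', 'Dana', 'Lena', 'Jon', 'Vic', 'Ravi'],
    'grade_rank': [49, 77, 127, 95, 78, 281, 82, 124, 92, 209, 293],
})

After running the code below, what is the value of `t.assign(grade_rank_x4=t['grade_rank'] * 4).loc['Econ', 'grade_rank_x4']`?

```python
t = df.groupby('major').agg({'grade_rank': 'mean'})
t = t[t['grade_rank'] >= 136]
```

840.0

group by major, mean of grade_rank:
         grade_rank
major              
CS            136.5
Econ          210.0
Physics       108.2
filter rows where grade_rank >= 136:
       grade_rank
major            
CS          136.5
Econ        210.0
add column grade_rank_x4 = t['grade_rank'] * 4:
       grade_rank  grade_rank_x4
major                           
CS          136.5          546.0
Econ        210.0          840.0
value at row 'Econ', column 'grade_rank_x4' → 840.0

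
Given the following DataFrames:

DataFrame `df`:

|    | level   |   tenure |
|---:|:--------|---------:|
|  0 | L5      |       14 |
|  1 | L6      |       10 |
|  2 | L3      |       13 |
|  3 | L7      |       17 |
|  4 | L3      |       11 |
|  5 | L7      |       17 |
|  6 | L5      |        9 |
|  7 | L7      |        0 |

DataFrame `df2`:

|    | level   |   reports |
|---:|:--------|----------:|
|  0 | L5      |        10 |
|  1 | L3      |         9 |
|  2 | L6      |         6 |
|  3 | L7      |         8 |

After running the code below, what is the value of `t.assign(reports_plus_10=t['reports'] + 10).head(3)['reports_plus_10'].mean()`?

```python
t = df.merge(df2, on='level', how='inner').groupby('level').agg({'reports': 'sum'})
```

merge on 'level' (how='inner') → 8 rows:
  level  tenure  reports
0    L5      14       10
1    L6      10        6
2    L3      13        9
3    L7      17        8
4    L3      11        9
5    L7      17        8
6    L5       9       10
7    L7       0        8
group by level, sum of reports:
       reports
level         
L3          18
L5          20
L6           6
L7          24
add column reports_plus_10 = t['reports'] + 10:
       reports  reports_plus_10
level                          
L3          18               28
L5          20               30
L6           6               16
L7          24               34
take first 3 rows:
       reports  reports_plus_10
level                          
L3          18               28
L5          20               30
L6           6               16

24.6666666667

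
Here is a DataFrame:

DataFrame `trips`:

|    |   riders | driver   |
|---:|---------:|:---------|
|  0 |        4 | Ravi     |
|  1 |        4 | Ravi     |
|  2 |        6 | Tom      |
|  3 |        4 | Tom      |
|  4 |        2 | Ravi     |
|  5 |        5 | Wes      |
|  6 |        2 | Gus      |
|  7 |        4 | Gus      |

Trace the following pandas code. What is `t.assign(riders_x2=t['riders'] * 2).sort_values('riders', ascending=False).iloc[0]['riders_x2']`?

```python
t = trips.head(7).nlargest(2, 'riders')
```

12

take first 7 rows:
   riders driver
0       4   Ravi
1       4   Ravi
2       6    Tom
3       4    Tom
4       2   Ravi
5       5    Wes
6       2    Gus
take 2 rows with largest riders:
   riders driver
2       6    Tom
5       5    Wes
add column riders_x2 = t['riders'] * 2:
   riders driver  riders_x2
2       6    Tom         12
5       5    Wes         10
sort by riders descending:
   riders driver  riders_x2
2       6    Tom         12
5       5    Wes         10
So iloc[0]['riders_x2'] = 12.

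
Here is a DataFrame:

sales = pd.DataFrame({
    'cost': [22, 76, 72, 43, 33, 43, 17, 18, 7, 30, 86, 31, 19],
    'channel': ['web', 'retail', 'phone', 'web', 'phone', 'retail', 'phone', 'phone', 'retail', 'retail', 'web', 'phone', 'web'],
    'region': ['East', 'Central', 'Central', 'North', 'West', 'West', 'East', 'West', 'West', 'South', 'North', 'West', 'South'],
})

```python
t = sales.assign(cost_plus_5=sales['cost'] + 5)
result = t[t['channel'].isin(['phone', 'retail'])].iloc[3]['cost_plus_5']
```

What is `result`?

add column cost_plus_5 = sales['cost'] + 5:
    cost channel   region  cost_plus_5
0     22     web     East           27
1     76  retail  Central           81
2     72   phone  Central           77
3     43     web    North           48
4     33   phone     West           38
5     43  retail     West           48
6     17   phone     East           22
7     18   phone     West           23
8      7  retail     West           12
9     30  retail    South           35
10    86     web    North           91
11    31   phone     West           36
12    19     web    South           24
filter rows where channel in ['phone', 'retail']:
    cost channel   region  cost_plus_5
1     76  retail  Central           81
2     72   phone  Central           77
4     33   phone     West           38
5     43  retail     West           48
6     17   phone     East           22
7     18   phone     West           23
8      7  retail     West           12
9     30  retail    South           35
11    31   phone     West           36
So iloc[3]['cost_plus_5'] = 48.

48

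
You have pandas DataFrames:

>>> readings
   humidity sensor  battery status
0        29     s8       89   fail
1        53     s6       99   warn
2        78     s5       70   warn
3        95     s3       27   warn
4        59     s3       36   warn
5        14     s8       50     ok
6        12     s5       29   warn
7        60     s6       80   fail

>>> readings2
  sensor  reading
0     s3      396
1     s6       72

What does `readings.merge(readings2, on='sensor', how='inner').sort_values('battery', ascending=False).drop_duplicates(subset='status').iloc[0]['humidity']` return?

merge on 'sensor' (how='inner') → 4 rows:
   humidity sensor  battery status  reading
0        53     s6       99   warn       72
1        95     s3       27   warn      396
2        59     s3       36   warn      396
3        60     s6       80   fail       72
sort by battery descending:
   humidity sensor  battery status  reading
0        53     s6       99   warn       72
3        60     s6       80   fail       72
2        59     s3       36   warn      396
1        95     s3       27   warn      396
drop duplicate status (keep=first):
   humidity sensor  battery status  reading
0        53     s6       99   warn       72
3        60     s6       80   fail       72
value at position 0, column 'humidity' → 53

53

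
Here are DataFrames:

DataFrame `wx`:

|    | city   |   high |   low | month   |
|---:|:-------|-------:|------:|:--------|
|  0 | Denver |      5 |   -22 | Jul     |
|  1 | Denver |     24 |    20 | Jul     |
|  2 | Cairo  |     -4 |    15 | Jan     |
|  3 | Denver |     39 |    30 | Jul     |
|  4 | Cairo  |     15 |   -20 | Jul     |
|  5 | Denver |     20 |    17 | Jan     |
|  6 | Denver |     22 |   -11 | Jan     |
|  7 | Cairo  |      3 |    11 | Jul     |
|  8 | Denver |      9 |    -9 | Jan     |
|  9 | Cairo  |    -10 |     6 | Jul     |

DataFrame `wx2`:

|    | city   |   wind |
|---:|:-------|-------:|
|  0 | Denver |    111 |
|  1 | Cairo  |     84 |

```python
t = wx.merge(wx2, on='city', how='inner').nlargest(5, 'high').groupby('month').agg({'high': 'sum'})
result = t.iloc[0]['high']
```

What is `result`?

42

merge on 'city' (how='inner') → 10 rows:
     city  high  low month  wind
0  Denver     5  -22   Jul   111
1  Denver    24   20   Jul   111
2   Cairo    -4   15   Jan    84
3  Denver    39   30   Jul   111
4   Cairo    15  -20   Jul    84
5  Denver    20   17   Jan   111
6  Denver    22  -11   Jan   111
7   Cairo     3   11   Jul    84
8  Denver     9   -9   Jan   111
9   Cairo   -10    6   Jul    84
take 5 rows with largest high:
     city  high  low month  wind
3  Denver    39   30   Jul   111
1  Denver    24   20   Jul   111
6  Denver    22  -11   Jan   111
5  Denver    20   17   Jan   111
4   Cairo    15  -20   Jul    84
group by month, sum of high:
       high
month      
Jan      42
Jul      78
The value at position 0, column 'high' is 42.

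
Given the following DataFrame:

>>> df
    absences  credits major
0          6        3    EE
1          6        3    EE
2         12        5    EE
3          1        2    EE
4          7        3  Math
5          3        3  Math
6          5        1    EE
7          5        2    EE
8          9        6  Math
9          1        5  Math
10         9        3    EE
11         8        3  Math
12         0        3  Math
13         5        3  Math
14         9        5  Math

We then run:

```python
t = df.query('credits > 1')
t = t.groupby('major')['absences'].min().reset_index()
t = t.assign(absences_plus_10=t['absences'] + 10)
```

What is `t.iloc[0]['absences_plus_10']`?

11

filter rows where credits > 1:
    absences  credits major
0          6        3    EE
1          6        3    EE
2         12        5    EE
3          1        2    EE
4          7        3  Math
5          3        3  Math
7          5        2    EE
8          9        6  Math
9          1        5  Math
10         9        3    EE
11         8        3  Math
12         0        3  Math
13         5        3  Math
14         9        5  Math
group by major, min of absences:
major
EE      1
Math    0
Name: absences, dtype: int64
reset_index():
  major  absences
0    EE         1
1  Math         0
add column absences_plus_10 = t['absences'] + 10:
  major  absences  absences_plus_10
0    EE         1                11
1  Math         0                10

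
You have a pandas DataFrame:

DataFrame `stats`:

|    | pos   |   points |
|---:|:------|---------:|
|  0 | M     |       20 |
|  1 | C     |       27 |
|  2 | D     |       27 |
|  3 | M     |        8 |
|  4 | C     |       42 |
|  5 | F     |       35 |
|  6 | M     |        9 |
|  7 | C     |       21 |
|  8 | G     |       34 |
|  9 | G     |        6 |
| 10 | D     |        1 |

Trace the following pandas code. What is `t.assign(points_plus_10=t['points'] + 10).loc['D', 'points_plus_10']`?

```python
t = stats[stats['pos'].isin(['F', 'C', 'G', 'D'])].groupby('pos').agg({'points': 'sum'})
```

filter rows where pos in ['F', 'C', 'G', 'D']:
   pos  points
1    C      27
2    D      27
4    C      42
5    F      35
7    C      21
8    G      34
9    G       6
10   D       1
group by pos, sum of points:
     points
pos        
C        90
D        28
F        35
G        40
add column points_plus_10 = t['points'] + 10:
     points  points_plus_10
pos                        
C        90             100
D        28              38
F        35              45
G        40              50
So loc['D', 'points_plus_10'] = 38.

38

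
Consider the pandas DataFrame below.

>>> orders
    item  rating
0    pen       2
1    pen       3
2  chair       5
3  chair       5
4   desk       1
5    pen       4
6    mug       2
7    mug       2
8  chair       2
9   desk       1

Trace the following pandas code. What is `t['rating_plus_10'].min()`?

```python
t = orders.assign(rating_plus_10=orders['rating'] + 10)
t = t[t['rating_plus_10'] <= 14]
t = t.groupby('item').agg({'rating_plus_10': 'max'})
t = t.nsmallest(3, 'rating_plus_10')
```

11

add column rating_plus_10 = orders['rating'] + 10:
    item  rating  rating_plus_10
0    pen       2              12
1    pen       3              13
2  chair       5              15
3  chair       5              15
4   desk       1              11
5    pen       4              14
6    mug       2              12
7    mug       2              12
8  chair       2              12
9   desk       1              11
filter rows where rating_plus_10 <= 14:
    item  rating  rating_plus_10
0    pen       2              12
1    pen       3              13
4   desk       1              11
5    pen       4              14
6    mug       2              12
7    mug       2              12
8  chair       2              12
9   desk       1              11
group by item, max of rating_plus_10:
       rating_plus_10
item                 
chair              12
desk               11
mug                12
pen                14
take 3 rows with smallest rating_plus_10:
       rating_plus_10
item                 
desk               11
chair              12
mug                12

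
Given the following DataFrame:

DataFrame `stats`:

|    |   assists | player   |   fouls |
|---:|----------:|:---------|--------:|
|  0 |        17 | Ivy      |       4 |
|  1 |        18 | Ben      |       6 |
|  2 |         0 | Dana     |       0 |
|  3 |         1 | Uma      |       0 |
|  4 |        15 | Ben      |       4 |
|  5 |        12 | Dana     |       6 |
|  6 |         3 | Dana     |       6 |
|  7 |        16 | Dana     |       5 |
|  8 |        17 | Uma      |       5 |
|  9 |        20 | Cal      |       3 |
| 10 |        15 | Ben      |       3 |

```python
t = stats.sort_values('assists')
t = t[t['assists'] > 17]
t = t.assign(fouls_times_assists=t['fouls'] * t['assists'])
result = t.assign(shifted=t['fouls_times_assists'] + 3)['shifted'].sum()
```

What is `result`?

sort by assists:
    assists player  fouls
2         0   Dana      0
3         1    Uma      0
6         3   Dana      6
5        12   Dana      6
4        15    Ben      4
10       15    Ben      3
7        16   Dana      5
0        17    Ivy      4
8        17    Uma      5
1        18    Ben      6
9        20    Cal      3
filter rows where assists > 17:
   assists player  fouls
1       18    Ben      6
9       20    Cal      3
add column fouls_times_assists = t['fouls'] * t['assists']:
   assists player  fouls  fouls_times_assists
1       18    Ben      6                  108
9       20    Cal      3                   60
add column shifted = t['fouls_times_assists'] + 3:
   assists player  fouls  fouls_times_assists  shifted
1       18    Ben      6                  108      111
9       20    Cal      3                   60       63
Then the sum of column 'shifted': 174

174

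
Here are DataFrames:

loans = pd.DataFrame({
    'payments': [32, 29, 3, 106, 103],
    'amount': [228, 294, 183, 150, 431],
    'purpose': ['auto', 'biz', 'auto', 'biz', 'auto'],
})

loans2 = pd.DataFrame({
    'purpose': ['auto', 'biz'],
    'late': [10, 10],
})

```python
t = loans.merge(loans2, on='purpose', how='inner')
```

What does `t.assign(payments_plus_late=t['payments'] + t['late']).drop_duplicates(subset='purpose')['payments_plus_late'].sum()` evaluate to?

81

merge on 'purpose' (how='inner') → 5 rows:
   payments  amount purpose  late
0        32     228    auto    10
1        29     294     biz    10
2         3     183    auto    10
3       106     150     biz    10
4       103     431    auto    10
add column payments_plus_late = t['payments'] + t['late']:
   payments  amount purpose  late  payments_plus_late
0        32     228    auto    10                  42
1        29     294     biz    10                  39
2         3     183    auto    10                  13
3       106     150     biz    10                 116
4       103     431    auto    10                 113
drop duplicate purpose (keep=first):
   payments  amount purpose  late  payments_plus_late
0        32     228    auto    10                  42
1        29     294     biz    10                  39
Taking the sum of column 'payments_plus_late' gives 81.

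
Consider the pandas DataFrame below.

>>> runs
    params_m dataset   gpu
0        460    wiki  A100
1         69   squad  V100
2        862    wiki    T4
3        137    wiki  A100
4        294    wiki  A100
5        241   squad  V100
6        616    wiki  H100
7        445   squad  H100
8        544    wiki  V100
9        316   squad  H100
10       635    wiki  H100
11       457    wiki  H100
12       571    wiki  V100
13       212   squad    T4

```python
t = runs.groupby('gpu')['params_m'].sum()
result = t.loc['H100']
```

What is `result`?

group by gpu, sum of params_m:
gpu
A100     891
H100    2469
T4      1074
V100    1425
Name: params_m, dtype: int64
Reading off the value at index 'H100', we get 2469.

2469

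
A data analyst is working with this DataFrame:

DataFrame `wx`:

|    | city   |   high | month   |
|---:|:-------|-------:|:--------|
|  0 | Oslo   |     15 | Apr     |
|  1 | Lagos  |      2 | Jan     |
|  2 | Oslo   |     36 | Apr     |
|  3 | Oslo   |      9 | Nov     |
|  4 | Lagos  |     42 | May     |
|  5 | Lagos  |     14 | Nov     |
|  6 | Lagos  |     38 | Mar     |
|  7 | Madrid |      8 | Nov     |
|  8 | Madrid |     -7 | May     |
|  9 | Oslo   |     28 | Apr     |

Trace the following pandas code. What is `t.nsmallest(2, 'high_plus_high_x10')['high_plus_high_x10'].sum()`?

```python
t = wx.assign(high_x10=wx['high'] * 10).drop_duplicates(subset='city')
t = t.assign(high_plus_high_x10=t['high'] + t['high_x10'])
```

110

add column high_x10 = wx['high'] * 10:
     city  high month  high_x10
0    Oslo    15   Apr       150
1   Lagos     2   Jan        20
2    Oslo    36   Apr       360
3    Oslo     9   Nov        90
4   Lagos    42   May       420
5   Lagos    14   Nov       140
6   Lagos    38   Mar       380
7  Madrid     8   Nov        80
8  Madrid    -7   May       -70
9    Oslo    28   Apr       280
drop duplicate city (keep=first):
     city  high month  high_x10
0    Oslo    15   Apr       150
1   Lagos     2   Jan        20
7  Madrid     8   Nov        80
add column high_plus_high_x10 = t['high'] + t['high_x10']:
     city  high month  high_x10  high_plus_high_x10
0    Oslo    15   Apr       150                 165
1   Lagos     2   Jan        20                  22
7  Madrid     8   Nov        80                  88
take 2 rows with smallest high_plus_high_x10:
     city  high month  high_x10  high_plus_high_x10
1   Lagos     2   Jan        20                  22
7  Madrid     8   Nov        80                  88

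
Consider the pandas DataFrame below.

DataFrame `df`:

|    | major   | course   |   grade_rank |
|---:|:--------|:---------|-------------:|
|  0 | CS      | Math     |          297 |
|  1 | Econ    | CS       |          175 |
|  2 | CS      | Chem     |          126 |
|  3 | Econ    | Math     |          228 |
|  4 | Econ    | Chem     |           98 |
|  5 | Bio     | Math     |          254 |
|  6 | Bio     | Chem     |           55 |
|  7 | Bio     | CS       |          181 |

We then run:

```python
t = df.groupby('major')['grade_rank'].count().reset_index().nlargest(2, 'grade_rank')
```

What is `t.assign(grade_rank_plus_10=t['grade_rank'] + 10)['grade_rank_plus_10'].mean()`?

group by major, count of grade_rank:
major
Bio     3
CS      2
Econ    3
Name: grade_rank, dtype: int64
reset_index():
  major  grade_rank
0   Bio           3
1    CS           2
2  Econ           3
take 2 rows with largest grade_rank:
  major  grade_rank
0   Bio           3
2  Econ           3
add column grade_rank_plus_10 = t['grade_rank'] + 10:
  major  grade_rank  grade_rank_plus_10
0   Bio           3                  13
2  Econ           3                  13
Taking the mean of column 'grade_rank_plus_10' gives 13.0.

13.0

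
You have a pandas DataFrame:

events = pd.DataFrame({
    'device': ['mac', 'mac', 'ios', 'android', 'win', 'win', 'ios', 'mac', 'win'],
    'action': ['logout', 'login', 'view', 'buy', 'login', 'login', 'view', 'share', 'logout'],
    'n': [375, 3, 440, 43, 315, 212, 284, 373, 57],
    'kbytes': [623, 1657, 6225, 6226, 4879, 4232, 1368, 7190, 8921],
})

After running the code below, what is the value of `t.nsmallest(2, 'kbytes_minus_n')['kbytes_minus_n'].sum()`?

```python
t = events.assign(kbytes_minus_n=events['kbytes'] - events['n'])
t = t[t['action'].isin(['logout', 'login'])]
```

1902

add column kbytes_minus_n = events['kbytes'] - events['n']:
    device  action    n  kbytes  kbytes_minus_n
0      mac  logout  375     623             248
1      mac   login    3    1657            1654
2      ios    view  440    6225            5785
3  android     buy   43    6226            6183
4      win   login  315    4879            4564
5      win   login  212    4232            4020
6      ios    view  284    1368            1084
7      mac   share  373    7190            6817
8      win  logout   57    8921            8864
filter rows where action in ['logout', 'login']:
  device  action    n  kbytes  kbytes_minus_n
0    mac  logout  375     623             248
1    mac   login    3    1657            1654
4    win   login  315    4879            4564
5    win   login  212    4232            4020
8    win  logout   57    8921            8864
take 2 rows with smallest kbytes_minus_n:
  device  action    n  kbytes  kbytes_minus_n
0    mac  logout  375     623             248
1    mac   login    3    1657            1654
Then the sum of column 'kbytes_minus_n': 1902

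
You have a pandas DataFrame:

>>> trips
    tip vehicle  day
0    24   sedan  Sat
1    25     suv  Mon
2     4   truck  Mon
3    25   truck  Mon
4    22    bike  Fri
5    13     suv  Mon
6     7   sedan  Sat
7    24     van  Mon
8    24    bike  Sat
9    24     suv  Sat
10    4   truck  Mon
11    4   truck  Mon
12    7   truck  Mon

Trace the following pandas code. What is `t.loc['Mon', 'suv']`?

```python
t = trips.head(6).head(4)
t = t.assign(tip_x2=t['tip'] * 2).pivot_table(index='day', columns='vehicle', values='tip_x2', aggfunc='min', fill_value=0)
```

50

take first 6 rows:
   tip vehicle  day
0   24   sedan  Sat
1   25     suv  Mon
2    4   truck  Mon
3   25   truck  Mon
4   22    bike  Fri
5   13     suv  Mon
take first 4 rows:
   tip vehicle  day
0   24   sedan  Sat
1   25     suv  Mon
2    4   truck  Mon
3   25   truck  Mon
add column tip_x2 = t['tip'] * 2:
   tip vehicle  day  tip_x2
0   24   sedan  Sat      48
1   25     suv  Mon      50
2    4   truck  Mon       8
3   25   truck  Mon      50
pivot: rows=day, cols=vehicle, min(tip_x2):
vehicle  sedan  suv  truck
day                       
Mon          0   50      8
Sat         48    0      0
So loc['Mon', 'suv'] = 50.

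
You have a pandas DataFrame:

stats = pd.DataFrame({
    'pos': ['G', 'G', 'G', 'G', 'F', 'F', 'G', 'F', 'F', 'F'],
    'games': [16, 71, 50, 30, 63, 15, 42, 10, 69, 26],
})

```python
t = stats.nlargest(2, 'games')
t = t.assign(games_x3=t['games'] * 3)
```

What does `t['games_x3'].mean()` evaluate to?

take 2 rows with largest games:
  pos  games
1   G     71
8   F     69
add column games_x3 = t['games'] * 3:
  pos  games  games_x3
1   G     71       213
8   F     69       207
Then the mean of column 'games_x3': 210.0

210.0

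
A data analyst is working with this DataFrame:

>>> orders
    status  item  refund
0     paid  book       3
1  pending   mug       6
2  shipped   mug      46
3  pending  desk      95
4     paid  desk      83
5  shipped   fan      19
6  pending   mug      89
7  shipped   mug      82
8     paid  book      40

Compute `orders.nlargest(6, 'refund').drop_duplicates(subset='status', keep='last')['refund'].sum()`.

take 6 rows with largest refund:
    status  item  refund
3  pending  desk      95
6  pending   mug      89
4     paid  desk      83
7  shipped   mug      82
2  shipped   mug      46
8     paid  book      40
drop duplicate status (keep=last):
    status  item  refund
6  pending   mug      89
2  shipped   mug      46
8     paid  book      40
The sum of column 'refund' is 175.

175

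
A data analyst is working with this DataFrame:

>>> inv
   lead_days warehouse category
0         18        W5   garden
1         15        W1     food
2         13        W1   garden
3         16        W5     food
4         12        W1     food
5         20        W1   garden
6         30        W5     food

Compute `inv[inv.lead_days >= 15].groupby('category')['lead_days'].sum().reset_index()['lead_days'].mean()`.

filter rows where lead_days >= 15:
   lead_days warehouse category
0         18        W5   garden
1         15        W1     food
3         16        W5     food
5         20        W1   garden
6         30        W5     food
group by category, sum of lead_days:
category
food      61
garden    38
Name: lead_days, dtype: int64
reset_index():
  category  lead_days
0     food         61
1   garden         38
Reading off the mean of column 'lead_days', we get 49.5.

49.5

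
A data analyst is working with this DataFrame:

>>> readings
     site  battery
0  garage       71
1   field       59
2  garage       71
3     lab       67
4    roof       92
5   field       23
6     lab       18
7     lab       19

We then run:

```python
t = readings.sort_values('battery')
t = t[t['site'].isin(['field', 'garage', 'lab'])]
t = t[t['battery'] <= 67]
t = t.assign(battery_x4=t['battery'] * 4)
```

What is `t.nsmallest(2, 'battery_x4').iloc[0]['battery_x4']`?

sort by battery:
     site  battery
6     lab       18
7     lab       19
5   field       23
1   field       59
3     lab       67
0  garage       71
2  garage       71
4    roof       92
filter rows where site in ['field', 'garage', 'lab']:
     site  battery
6     lab       18
7     lab       19
5   field       23
1   field       59
3     lab       67
0  garage       71
2  garage       71
filter rows where battery <= 67:
    site  battery
6    lab       18
7    lab       19
5  field       23
1  field       59
3    lab       67
add column battery_x4 = t['battery'] * 4:
    site  battery  battery_x4
6    lab       18          72
7    lab       19          76
5  field       23          92
1  field       59         236
3    lab       67         268
take 2 rows with smallest battery_x4:
  site  battery  battery_x4
6  lab       18          72
7  lab       19          76
Reading off the value at position 0, column 'battery_x4', we get 72.

72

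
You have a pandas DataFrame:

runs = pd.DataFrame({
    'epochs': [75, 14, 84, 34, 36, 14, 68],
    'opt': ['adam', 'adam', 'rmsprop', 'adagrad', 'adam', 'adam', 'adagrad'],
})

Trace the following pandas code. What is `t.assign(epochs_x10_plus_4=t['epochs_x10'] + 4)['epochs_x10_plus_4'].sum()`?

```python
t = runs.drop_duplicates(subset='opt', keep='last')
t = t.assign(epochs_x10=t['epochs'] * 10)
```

1672

drop duplicate opt (keep=last):
   epochs      opt
2      84  rmsprop
5      14     adam
6      68  adagrad
add column epochs_x10 = t['epochs'] * 10:
   epochs      opt  epochs_x10
2      84  rmsprop         840
5      14     adam         140
6      68  adagrad         680
add column epochs_x10_plus_4 = t['epochs_x10'] + 4:
   epochs      opt  epochs_x10  epochs_x10_plus_4
2      84  rmsprop         840                844
5      14     adam         140                144
6      68  adagrad         680                684
The sum of column 'epochs_x10_plus_4' is 1672.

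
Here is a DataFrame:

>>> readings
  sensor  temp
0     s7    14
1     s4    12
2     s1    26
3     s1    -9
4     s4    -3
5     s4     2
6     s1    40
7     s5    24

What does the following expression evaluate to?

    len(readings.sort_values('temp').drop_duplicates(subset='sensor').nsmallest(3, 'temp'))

3

sort by temp:
  sensor  temp
3     s1    -9
4     s4    -3
5     s4     2
1     s4    12
0     s7    14
7     s5    24
2     s1    26
6     s1    40
drop duplicate sensor (keep=first):
  sensor  temp
3     s1    -9
4     s4    -3
0     s7    14
7     s5    24
take 3 rows with smallest temp:
  sensor  temp
3     s1    -9
4     s4    -3
0     s7    14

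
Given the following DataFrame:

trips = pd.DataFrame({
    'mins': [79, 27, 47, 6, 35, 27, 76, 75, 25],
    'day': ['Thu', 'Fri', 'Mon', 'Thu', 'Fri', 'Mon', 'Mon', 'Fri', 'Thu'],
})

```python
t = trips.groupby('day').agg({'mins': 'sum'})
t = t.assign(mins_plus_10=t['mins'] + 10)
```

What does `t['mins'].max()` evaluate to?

150

group by day, sum of mins:
     mins
day      
Fri   137
Mon   150
Thu   110
add column mins_plus_10 = t['mins'] + 10:
     mins  mins_plus_10
day                    
Fri   137           147
Mon   150           160
Thu   110           120
So max() = 150.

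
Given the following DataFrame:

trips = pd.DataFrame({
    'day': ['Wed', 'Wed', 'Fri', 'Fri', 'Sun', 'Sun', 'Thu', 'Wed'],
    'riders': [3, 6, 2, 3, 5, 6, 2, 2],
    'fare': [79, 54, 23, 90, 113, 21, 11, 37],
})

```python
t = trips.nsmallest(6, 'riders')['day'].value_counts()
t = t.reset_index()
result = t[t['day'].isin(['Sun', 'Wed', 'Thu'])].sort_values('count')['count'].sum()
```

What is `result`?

4

take 6 rows with smallest riders:
   day  riders  fare
2  Fri       2    23
6  Thu       2    11
7  Wed       2    37
0  Wed       3    79
3  Fri       3    90
4  Sun       5   113
value_counts of day:
day
Fri    2
Wed    2
Thu    1
Sun    1
Name: count, dtype: int64
reset_index():
   day  count
0  Fri      2
1  Wed      2
2  Thu      1
3  Sun      1
filter rows where day in ['Sun', 'Wed', 'Thu']:
   day  count
1  Wed      2
2  Thu      1
3  Sun      1
sort by count:
   day  count
2  Thu      1
3  Sun      1
1  Wed      2
Reading off the sum of column 'count', we get 4.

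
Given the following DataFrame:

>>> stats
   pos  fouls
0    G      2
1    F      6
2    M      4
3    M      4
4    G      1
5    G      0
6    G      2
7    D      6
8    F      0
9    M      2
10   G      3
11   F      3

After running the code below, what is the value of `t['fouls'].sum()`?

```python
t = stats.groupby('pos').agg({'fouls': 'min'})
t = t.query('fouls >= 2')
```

group by pos, min of fouls:
     fouls
pos       
D        6
F        0
G        0
M        2
filter rows where fouls >= 2:
     fouls
pos       
D        6
M        2

8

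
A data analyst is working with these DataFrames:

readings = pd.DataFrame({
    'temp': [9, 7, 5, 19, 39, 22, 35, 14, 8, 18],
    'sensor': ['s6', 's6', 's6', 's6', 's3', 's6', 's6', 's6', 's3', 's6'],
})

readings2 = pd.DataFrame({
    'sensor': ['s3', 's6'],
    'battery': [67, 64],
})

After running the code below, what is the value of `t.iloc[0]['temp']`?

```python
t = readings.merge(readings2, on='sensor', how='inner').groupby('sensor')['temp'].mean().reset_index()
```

23.5

merge on 'sensor' (how='inner') → 10 rows:
   temp sensor  battery
0     9     s6       64
1     7     s6       64
2     5     s6       64
3    19     s6       64
4    39     s3       67
5    22     s6       64
6    35     s6       64
7    14     s6       64
8     8     s3       67
9    18     s6       64
group by sensor, mean of temp:
sensor
s3    23.500
s6    16.125
Name: temp, dtype: float64
reset_index():
  sensor    temp
0     s3  23.500
1     s6  16.125
Finally, value at position 0, column 'temp' = 23.5.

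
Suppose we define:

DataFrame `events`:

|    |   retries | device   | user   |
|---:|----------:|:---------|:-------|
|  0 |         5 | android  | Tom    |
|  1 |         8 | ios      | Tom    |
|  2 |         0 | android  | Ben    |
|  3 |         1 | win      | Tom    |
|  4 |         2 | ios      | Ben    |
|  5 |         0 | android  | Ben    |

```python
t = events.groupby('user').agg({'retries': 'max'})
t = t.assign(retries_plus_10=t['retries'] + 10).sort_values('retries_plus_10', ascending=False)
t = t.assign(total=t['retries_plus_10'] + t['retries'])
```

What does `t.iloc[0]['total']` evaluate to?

group by user, max of retries:
      retries
user         
Ben         2
Tom         8
add column retries_plus_10 = t['retries'] + 10:
      retries  retries_plus_10
user                          
Ben         2               12
Tom         8               18
sort by retries_plus_10 descending:
      retries  retries_plus_10
user                          
Tom         8               18
Ben         2               12
add column total = t['retries_plus_10'] + t['retries']:
      retries  retries_plus_10  total
user                                 
Tom         8               18     26
Ben         2               12     14
Reading off the value at position 0, column 'total', we get 26.

26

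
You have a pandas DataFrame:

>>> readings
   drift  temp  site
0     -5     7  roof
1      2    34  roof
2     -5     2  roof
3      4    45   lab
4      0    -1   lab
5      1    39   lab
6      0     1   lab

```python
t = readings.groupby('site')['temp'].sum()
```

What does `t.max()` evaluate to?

84

group by site, sum of temp:
site
lab     84
roof    43
Name: temp, dtype: int64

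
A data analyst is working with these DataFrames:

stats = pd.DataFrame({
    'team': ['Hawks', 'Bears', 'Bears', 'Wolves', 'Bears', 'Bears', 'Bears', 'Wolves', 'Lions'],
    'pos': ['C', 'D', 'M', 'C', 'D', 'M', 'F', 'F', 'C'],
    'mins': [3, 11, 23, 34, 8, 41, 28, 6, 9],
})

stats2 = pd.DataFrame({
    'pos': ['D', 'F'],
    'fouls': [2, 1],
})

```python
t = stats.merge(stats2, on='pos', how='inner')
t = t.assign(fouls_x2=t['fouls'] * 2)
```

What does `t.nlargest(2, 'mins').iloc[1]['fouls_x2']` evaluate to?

4

merge on 'pos' (how='inner') → 4 rows:
     team pos  mins  fouls
0   Bears   D    11      2
1   Bears   D     8      2
2   Bears   F    28      1
3  Wolves   F     6      1
add column fouls_x2 = t['fouls'] * 2:
     team pos  mins  fouls  fouls_x2
0   Bears   D    11      2         4
1   Bears   D     8      2         4
2   Bears   F    28      1         2
3  Wolves   F     6      1         2
take 2 rows with largest mins:
    team pos  mins  fouls  fouls_x2
2  Bears   F    28      1         2
0  Bears   D    11      2         4
The value at position 1, column 'fouls_x2' is 4.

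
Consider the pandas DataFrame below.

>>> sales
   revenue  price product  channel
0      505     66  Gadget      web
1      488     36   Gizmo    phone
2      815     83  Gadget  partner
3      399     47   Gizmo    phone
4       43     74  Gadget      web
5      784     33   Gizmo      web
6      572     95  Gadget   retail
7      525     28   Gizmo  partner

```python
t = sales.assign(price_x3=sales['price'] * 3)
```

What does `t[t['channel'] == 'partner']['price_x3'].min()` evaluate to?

add column price_x3 = sales['price'] * 3:
   revenue  price product  channel  price_x3
0      505     66  Gadget      web       198
1      488     36   Gizmo    phone       108
2      815     83  Gadget  partner       249
3      399     47   Gizmo    phone       141
4       43     74  Gadget      web       222
5      784     33   Gizmo      web        99
6      572     95  Gadget   retail       285
7      525     28   Gizmo  partner        84
filter rows where channel == 'partner':
   revenue  price product  channel  price_x3
2      815     83  Gadget  partner       249
7      525     28   Gizmo  partner        84

84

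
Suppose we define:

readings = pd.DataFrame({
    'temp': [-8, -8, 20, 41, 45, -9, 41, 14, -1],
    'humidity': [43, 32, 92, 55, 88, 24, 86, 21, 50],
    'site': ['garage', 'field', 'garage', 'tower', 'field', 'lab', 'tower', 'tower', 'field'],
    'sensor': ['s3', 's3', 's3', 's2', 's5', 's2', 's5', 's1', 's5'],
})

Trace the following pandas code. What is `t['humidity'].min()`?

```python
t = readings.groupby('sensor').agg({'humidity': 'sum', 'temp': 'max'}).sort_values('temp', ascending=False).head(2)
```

group by sensor: sum(humidity), max(temp):
        humidity  temp
sensor                
s1            21    14
s2            79    41
s3           167    20
s5           224    45
sort by temp descending:
        humidity  temp
sensor                
s5           224    45
s2            79    41
s3           167    20
s1            21    14
take first 2 rows:
        humidity  temp
sensor                
s5           224    45
s2            79    41

79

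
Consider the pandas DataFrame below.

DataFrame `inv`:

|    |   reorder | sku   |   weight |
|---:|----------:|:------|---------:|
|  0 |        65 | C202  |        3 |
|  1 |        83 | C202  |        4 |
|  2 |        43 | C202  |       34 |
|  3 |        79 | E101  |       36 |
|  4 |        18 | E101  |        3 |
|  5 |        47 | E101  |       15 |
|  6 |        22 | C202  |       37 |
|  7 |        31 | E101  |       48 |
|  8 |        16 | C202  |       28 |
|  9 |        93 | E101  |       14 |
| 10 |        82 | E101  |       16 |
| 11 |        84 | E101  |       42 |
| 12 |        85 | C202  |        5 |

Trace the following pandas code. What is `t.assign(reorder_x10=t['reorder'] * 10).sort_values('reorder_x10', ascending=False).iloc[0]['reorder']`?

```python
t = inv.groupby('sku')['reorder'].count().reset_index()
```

7

group by sku, count of reorder:
sku
C202    6
E101    7
Name: reorder, dtype: int64
reset_index():
    sku  reorder
0  C202        6
1  E101        7
add column reorder_x10 = t['reorder'] * 10:
    sku  reorder  reorder_x10
0  C202        6           60
1  E101        7           70
sort by reorder_x10 descending:
    sku  reorder  reorder_x10
1  E101        7           70
0  C202        6           60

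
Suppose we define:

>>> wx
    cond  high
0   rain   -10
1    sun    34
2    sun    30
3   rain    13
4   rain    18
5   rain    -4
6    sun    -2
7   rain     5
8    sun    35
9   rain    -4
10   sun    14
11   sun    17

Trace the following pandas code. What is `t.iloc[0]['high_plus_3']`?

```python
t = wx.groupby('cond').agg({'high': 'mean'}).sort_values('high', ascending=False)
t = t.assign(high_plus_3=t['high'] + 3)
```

group by cond, mean of high:
           high
cond           
rain   3.000000
sun   21.333333
sort by high descending:
           high
cond           
sun   21.333333
rain   3.000000
add column high_plus_3 = t['high'] + 3:
           high  high_plus_3
cond                        
sun   21.333333    24.333333
rain   3.000000     6.000000

24.3333333333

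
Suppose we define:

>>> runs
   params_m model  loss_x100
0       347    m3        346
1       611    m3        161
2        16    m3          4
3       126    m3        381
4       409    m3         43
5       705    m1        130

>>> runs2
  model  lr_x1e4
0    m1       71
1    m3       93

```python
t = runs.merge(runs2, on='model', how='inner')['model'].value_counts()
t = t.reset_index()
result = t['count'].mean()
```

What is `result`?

merge on 'model' (how='inner') → 6 rows:
   params_m model  loss_x100  lr_x1e4
0       347    m3        346       93
1       611    m3        161       93
2        16    m3          4       93
3       126    m3        381       93
4       409    m3         43       93
5       705    m1        130       71
value_counts of model:
model
m3    5
m1    1
Name: count, dtype: int64
reset_index():
  model  count
0    m3      5
1    m1      1
Reading off the mean of column 'count', we get 3.0.

3.0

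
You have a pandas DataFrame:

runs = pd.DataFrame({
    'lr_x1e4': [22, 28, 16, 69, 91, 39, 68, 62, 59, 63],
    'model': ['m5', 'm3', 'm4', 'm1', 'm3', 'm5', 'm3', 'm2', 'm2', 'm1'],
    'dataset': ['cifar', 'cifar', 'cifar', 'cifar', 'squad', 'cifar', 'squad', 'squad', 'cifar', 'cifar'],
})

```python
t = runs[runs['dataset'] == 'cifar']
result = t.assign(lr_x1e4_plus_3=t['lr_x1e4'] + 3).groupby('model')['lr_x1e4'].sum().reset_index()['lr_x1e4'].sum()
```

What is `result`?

filter rows where dataset == 'cifar':
   lr_x1e4 model dataset
0       22    m5   cifar
1       28    m3   cifar
2       16    m4   cifar
3       69    m1   cifar
5       39    m5   cifar
8       59    m2   cifar
9       63    m1   cifar
add column lr_x1e4_plus_3 = t['lr_x1e4'] + 3:
   lr_x1e4 model dataset  lr_x1e4_plus_3
0       22    m5   cifar              25
1       28    m3   cifar              31
2       16    m4   cifar              19
3       69    m1   cifar              72
5       39    m5   cifar              42
8       59    m2   cifar              62
9       63    m1   cifar              66
group by model, sum of lr_x1e4:
model
m1    132
m2     59
m3     28
m4     16
m5     61
Name: lr_x1e4, dtype: int64
reset_index():
  model  lr_x1e4
0    m1      132
1    m2       59
2    m3       28
3    m4       16
4    m5       61

296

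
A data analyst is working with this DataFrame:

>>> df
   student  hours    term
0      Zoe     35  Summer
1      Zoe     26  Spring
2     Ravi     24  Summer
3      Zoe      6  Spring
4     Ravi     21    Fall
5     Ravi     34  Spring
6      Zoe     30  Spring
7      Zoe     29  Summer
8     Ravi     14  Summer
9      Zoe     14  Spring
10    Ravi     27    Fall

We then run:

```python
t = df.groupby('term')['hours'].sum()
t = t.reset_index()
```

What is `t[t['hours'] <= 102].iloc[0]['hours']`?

48

group by term, sum of hours:
term
Fall       48
Spring    110
Summer    102
Name: hours, dtype: int64
reset_index():
     term  hours
0    Fall     48
1  Spring    110
2  Summer    102
filter rows where hours <= 102:
     term  hours
0    Fall     48
2  Summer    102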